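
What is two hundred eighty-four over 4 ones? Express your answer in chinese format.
Convert two hundred eighty-four (English words) → 2×100 + 84 = 284 (decimal)
Convert 4 ones (place-value notation) → 4 (decimal)
Compute 284 ÷ 4 = 71
Convert 71 (decimal) → 71 = 7×10 + 1 → 七十一 (Chinese numeral)
七十一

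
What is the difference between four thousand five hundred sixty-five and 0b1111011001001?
Convert four thousand five hundred sixty-five (English words) → 4×1000 + 5×100 + 65 = 4565 (decimal)
Convert 0b1111011001001 (binary) → 4096 + 2048 + 1024 + 512 + 128 + 64 + 8 + 1 = 7881 (decimal)
Difference: |4565 - 7881| = 3316
3316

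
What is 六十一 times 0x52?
Convert 六十一 (Chinese numeral) → 6×10 + 1 = 61 (decimal)
Convert 0x52 (hexadecimal) → 5×16 + 2 = 82 (decimal)
Compute 61 × 82 = 5002
5002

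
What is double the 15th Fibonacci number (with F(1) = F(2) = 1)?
The 15th Fibonacci number (with F(1) = F(2) = 1): 1, 1, 2, 3, 5, 8, 13, 21, 34, 55, 89, 144, 233, 377, 610 → 610
Compute 610 × 2 = 1220
1220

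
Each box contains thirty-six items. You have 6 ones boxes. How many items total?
Convert thirty-six (English words) → 36 (decimal)
Convert 6 ones (place-value notation) → 6 (decimal)
Compute 36 × 6 = 216
216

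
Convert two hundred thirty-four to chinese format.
Convert two hundred thirty-four (English words) → 2×100 + 34 = 234 (decimal)
Convert 234 (decimal) → 234 = 2×100 + 3×10 + 4 → 二百三十四 (Chinese numeral)
二百三十四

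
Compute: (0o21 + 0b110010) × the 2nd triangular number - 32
Convert 0o21 (octal) → 2×8 + 1 = 17 (decimal)
Convert 0b110010 (binary) → 32 + 16 + 2 = 50 (decimal)
Convert the 2nd triangular number (triangular index) → 2×3/2 = 3 (decimal)
Expression in decimal: (17 + 50) × 3 - 32
Parentheses first: 17 + 50 = 67
Multiply: 67 × 3 = 201
Subtract: 201 - 32 = 169
169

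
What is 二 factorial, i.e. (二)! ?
Convert 二 (Chinese numeral) → 2 (decimal)
Compute 2! = 2
2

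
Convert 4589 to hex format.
Convert 4589 (decimal) → 4589 = 1×4096 + 1×256 + 14×16 + 13 → 0x11ED (hexadecimal)
0x11ED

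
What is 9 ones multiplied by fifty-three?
Convert 9 ones (place-value notation) → 9 (decimal)
Convert fifty-three (English words) → 53 (decimal)
Compute 9 × 53 = 477
477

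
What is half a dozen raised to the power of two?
Convert half a dozen (colloquial) → 6 (decimal)
Convert two (English words) → 2 (decimal)
Compute 6 ^ 2 = 36
36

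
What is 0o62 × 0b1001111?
Convert 0o62 (octal) → 6×8 + 2 = 50 (decimal)
Convert 0b1001111 (binary) → 64 + 8 + 4 + 2 + 1 = 79 (decimal)
Compute 50 × 79 = 3950
3950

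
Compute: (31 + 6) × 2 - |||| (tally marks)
Convert |||| (tally marks) → 4 (decimal)
Expression in decimal: (31 + 6) × 2 - 4
Parentheses first: 31 + 6 = 37
Multiply: 37 × 2 = 74
Subtract: 74 - 4 = 70
70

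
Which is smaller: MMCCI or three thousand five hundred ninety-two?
Convert MMCCI (Roman numeral) → 1000 + 1000 + 100 + 100 + 1 = 2201 (decimal)
Convert three thousand five hundred ninety-two (English words) → 3×1000 + 5×100 + 92 = 3592 (decimal)
Compare 2201 vs 3592: smaller = 2201
2201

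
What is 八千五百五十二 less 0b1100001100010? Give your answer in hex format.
Convert 八千五百五十二 (Chinese numeral) → 8×1000 + 5×100 + 5×10 + 2 = 8552 (decimal)
Convert 0b1100001100010 (binary) → 4096 + 2048 + 64 + 32 + 2 = 6242 (decimal)
Compute 8552 - 6242 = 2310
Convert 2310 (decimal) → 2310 = 9×256 + 6 → 0x906 (hexadecimal)
0x906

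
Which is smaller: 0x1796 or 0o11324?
Convert 0x1796 (hexadecimal) → 1×4096 + 7×256 + 9×16 + 6 = 6038 (decimal)
Convert 0o11324 (octal) → 1×4096 + 1×512 + 3×64 + 2×8 + 4 = 4820 (decimal)
Compare 6038 vs 4820: smaller = 4820
4820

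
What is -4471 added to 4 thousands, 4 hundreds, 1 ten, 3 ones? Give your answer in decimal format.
Convert 4 thousands, 4 hundreds, 1 ten, 3 ones (place-value notation) → 4×1000 + 4×100 + 1×10 + 3 = 4413 (decimal)
Compute -4471 + 4413 = -58
-58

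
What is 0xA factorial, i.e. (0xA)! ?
Convert 0xA (hexadecimal) → 10 (decimal)
Compute 10! = 3628800
3628800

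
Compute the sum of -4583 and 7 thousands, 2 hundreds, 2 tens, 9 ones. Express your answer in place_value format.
Convert 7 thousands, 2 hundreds, 2 tens, 9 ones (place-value notation) → 7×1000 + 2×100 + 2×10 + 9 = 7229 (decimal)
Compute -4583 + 7229 = 2646
Convert 2646 (decimal) → 2646 = 2×1000 + 6×100 + 4×10 + 6 → 2 thousands, 6 hundreds, 4 tens, 6 ones (place-value notation)
2 thousands, 6 hundreds, 4 tens, 6 ones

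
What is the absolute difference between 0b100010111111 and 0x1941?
Convert 0b100010111111 (binary) → 2048 + 128 + 32 + 16 + 8 + 4 + 2 + 1 = 2239 (decimal)
Convert 0x1941 (hexadecimal) → 1×4096 + 9×256 + 4×16 + 1 = 6465 (decimal)
Compute |2239 - 6465| = 4226
4226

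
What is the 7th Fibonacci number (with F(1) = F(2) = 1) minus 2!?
The 7th Fibonacci number (with F(1) = F(2) = 1): 1, 1, 2, 3, 5, 8, 13 → 13
Convert 2! (factorial) → 2 (decimal)
Compute 13 - 2 = 11
11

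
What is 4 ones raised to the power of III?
Convert 4 ones (place-value notation) → 4 (decimal)
Convert III (Roman numeral) → 1 + 1 + 1 = 3 (decimal)
Compute 4 ^ 3 = 64
64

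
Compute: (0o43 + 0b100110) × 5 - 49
Convert 0o43 (octal) → 4×8 + 3 = 35 (decimal)
Convert 0b100110 (binary) → 32 + 4 + 2 = 38 (decimal)
Expression in decimal: (35 + 38) × 5 - 49
Parentheses first: 35 + 38 = 73
Multiply: 73 × 5 = 365
Subtract: 365 - 49 = 316
316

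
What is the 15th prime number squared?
The 15th prime number = 47
Compute 47² = 47 × 47 = 2209
2209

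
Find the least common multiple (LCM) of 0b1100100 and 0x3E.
Convert 0b1100100 (binary) → 64 + 32 + 4 = 100 (decimal)
Convert 0x3E (hexadecimal) → 3×16 + 14 = 62 (decimal)
Compute lcm(100, 62) = 3100
3100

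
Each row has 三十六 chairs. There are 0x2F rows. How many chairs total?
Convert 三十六 (Chinese numeral) → 3×10 + 6 = 36 (decimal)
Convert 0x2F (hexadecimal) → 2×16 + 15 = 47 (decimal)
Compute 36 × 47 = 1692
1692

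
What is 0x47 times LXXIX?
Convert 0x47 (hexadecimal) → 4×16 + 7 = 71 (decimal)
Convert LXXIX (Roman numeral) → 50 + 10 + 10 + 9 = 79 (decimal)
Compute 71 × 79 = 5609
5609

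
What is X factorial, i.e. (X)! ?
Convert X (Roman numeral) → 10 (decimal)
Compute 10! = 3628800
3628800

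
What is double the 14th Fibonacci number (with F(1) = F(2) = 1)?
The 14th Fibonacci number (with F(1) = F(2) = 1): 1, 1, 2, 3, 5, 8, 13, 21, 34, 55, 89, 144, 233, 377 → 377
Compute 377 × 2 = 754
754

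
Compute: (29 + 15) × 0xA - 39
Convert 0xA (hexadecimal) → 10 (decimal)
Expression in decimal: (29 + 15) × 10 - 39
Parentheses first: 29 + 15 = 44
Multiply: 44 × 10 = 440
Subtract: 440 - 39 = 401
401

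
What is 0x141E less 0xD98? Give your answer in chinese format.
Convert 0x141E (hexadecimal) → 1×4096 + 4×256 + 1×16 + 14 = 5150 (decimal)
Convert 0xD98 (hexadecimal) → 13×256 + 9×16 + 8 = 3480 (decimal)
Compute 5150 - 3480 = 1670
Convert 1670 (decimal) → 1670 = 1×1000 + 6×100 + 7×10 → 一千六百七十 (Chinese numeral)
一千六百七十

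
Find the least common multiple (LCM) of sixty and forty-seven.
Convert sixty (English words) → 60 (decimal)
Convert forty-seven (English words) → 47 (decimal)
Compute lcm(60, 47) = 2820
2820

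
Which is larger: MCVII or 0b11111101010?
Convert MCVII (Roman numeral) → 1000 + 100 + 5 + 1 + 1 = 1107 (decimal)
Convert 0b11111101010 (binary) → 1024 + 512 + 256 + 128 + 64 + 32 + 8 + 2 = 2026 (decimal)
Compare 1107 vs 2026: larger = 2026
2026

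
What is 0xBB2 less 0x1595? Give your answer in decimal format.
Convert 0xBB2 (hexadecimal) → 11×256 + 11×16 + 2 = 2994 (decimal)
Convert 0x1595 (hexadecimal) → 1×4096 + 5×256 + 9×16 + 5 = 5525 (decimal)
Compute 2994 - 5525 = -2531
-2531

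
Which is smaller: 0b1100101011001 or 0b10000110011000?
Convert 0b1100101011001 (binary) → 4096 + 2048 + 256 + 64 + 16 + 8 + 1 = 6489 (decimal)
Convert 0b10000110011000 (binary) → 8192 + 256 + 128 + 16 + 8 = 8600 (decimal)
Compare 6489 vs 8600: smaller = 6489
6489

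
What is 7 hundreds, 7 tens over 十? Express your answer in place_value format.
Convert 7 hundreds, 7 tens (place-value notation) → 7×100 + 7×10 = 770 (decimal)
Convert 十 (Chinese numeral) → 1×10 = 10 (decimal)
Compute 770 ÷ 10 = 77
Convert 77 (decimal) → 77 = 7×10 + 7 → 7 tens, 7 ones (place-value notation)
7 tens, 7 ones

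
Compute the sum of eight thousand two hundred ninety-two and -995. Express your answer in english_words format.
Convert eight thousand two hundred ninety-two (English words) → 8×1000 + 2×100 + 92 = 8292 (decimal)
Compute 8292 + -995 = 7297
Convert 7297 (decimal) → 7297 = 7×1000 + 2×100 + 97 → seven thousand two hundred ninety-seven (English words)
seven thousand two hundred ninety-seven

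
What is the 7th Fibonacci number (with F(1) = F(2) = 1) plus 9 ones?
The 7th Fibonacci number (with F(1) = F(2) = 1): 1, 1, 2, 3, 5, 8, 13 → 13
Convert 9 ones (place-value notation) → 9 (decimal)
Compute 13 + 9 = 22
22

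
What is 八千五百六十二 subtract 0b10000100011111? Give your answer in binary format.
Convert 八千五百六十二 (Chinese numeral) → 8×1000 + 5×100 + 6×10 + 2 = 8562 (decimal)
Convert 0b10000100011111 (binary) → 8192 + 256 + 16 + 8 + 4 + 2 + 1 = 8479 (decimal)
Compute 8562 - 8479 = 83
Convert 83 (decimal) → 83 = 64 + 16 + 2 + 1 → 0b1010011 (binary)
0b1010011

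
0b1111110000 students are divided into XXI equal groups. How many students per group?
Convert 0b1111110000 (binary) → 512 + 256 + 128 + 64 + 32 + 16 = 1008 (decimal)
Convert XXI (Roman numeral) → 10 + 10 + 1 = 21 (decimal)
Compute 1008 ÷ 21 = 48
48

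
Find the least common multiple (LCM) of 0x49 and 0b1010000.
Convert 0x49 (hexadecimal) → 4×16 + 9 = 73 (decimal)
Convert 0b1010000 (binary) → 64 + 16 = 80 (decimal)
Compute lcm(73, 80) = 5840
5840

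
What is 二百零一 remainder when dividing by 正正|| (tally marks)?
Convert 二百零一 (Chinese numeral) → 2×100 + 1 = 201 (decimal)
Convert 正正|| (tally marks) → 5 + 5 + 2 = 12 (decimal)
Compute 201 mod 12 = 9
9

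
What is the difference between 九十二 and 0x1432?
Convert 九十二 (Chinese numeral) → 9×10 + 2 = 92 (decimal)
Convert 0x1432 (hexadecimal) → 1×4096 + 4×256 + 3×16 + 2 = 5170 (decimal)
Difference: |92 - 5170| = 5078
5078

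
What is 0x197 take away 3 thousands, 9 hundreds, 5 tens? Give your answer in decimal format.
Convert 0x197 (hexadecimal) → 1×256 + 9×16 + 7 = 407 (decimal)
Convert 3 thousands, 9 hundreds, 5 tens (place-value notation) → 3×1000 + 9×100 + 5×10 = 3950 (decimal)
Compute 407 - 3950 = -3543
-3543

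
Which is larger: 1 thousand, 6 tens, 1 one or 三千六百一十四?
Convert 1 thousand, 6 tens, 1 one (place-value notation) → 1×1000 + 6×10 + 1 = 1061 (decimal)
Convert 三千六百一十四 (Chinese numeral) → 3×1000 + 6×100 + 1×10 + 4 = 3614 (decimal)
Compare 1061 vs 3614: larger = 3614
3614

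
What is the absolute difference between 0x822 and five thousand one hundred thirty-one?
Convert 0x822 (hexadecimal) → 8×256 + 2×16 + 2 = 2082 (decimal)
Convert five thousand one hundred thirty-one (English words) → 5×1000 + 1×100 + 31 = 5131 (decimal)
Compute |2082 - 5131| = 3049
3049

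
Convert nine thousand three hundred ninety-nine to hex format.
Convert nine thousand three hundred ninety-nine (English words) → 9×1000 + 3×100 + 99 = 9399 (decimal)
Convert 9399 (decimal) → 9399 = 2×4096 + 4×256 + 11×16 + 7 → 0x24B7 (hexadecimal)
0x24B7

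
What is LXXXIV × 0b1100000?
Convert LXXXIV (Roman numeral) → 50 + 10 + 10 + 10 + 4 = 84 (decimal)
Convert 0b1100000 (binary) → 64 + 32 = 96 (decimal)
Compute 84 × 96 = 8064
8064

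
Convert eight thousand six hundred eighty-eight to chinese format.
Convert eight thousand six hundred eighty-eight (English words) → 8×1000 + 6×100 + 88 = 8688 (decimal)
Convert 8688 (decimal) → 8688 = 8×1000 + 6×100 + 8×10 + 8 → 八千六百八十八 (Chinese numeral)
八千六百八十八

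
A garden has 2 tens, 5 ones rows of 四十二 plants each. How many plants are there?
Convert 四十二 (Chinese numeral) → 4×10 + 2 = 42 (decimal)
Convert 2 tens, 5 ones (place-value notation) → 2×10 + 5 = 25 (decimal)
Compute 42 × 25 = 1050
1050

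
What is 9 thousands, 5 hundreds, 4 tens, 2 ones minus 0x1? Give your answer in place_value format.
Convert 9 thousands, 5 hundreds, 4 tens, 2 ones (place-value notation) → 9×1000 + 5×100 + 4×10 + 2 = 9542 (decimal)
Convert 0x1 (hexadecimal) → 1 (decimal)
Compute 9542 - 1 = 9541
Convert 9541 (decimal) → 9541 = 9×1000 + 5×100 + 4×10 + 1 → 9 thousands, 5 hundreds, 4 tens, 1 one (place-value notation)
9 thousands, 5 hundreds, 4 tens, 1 one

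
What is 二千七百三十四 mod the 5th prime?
Convert 二千七百三十四 (Chinese numeral) → 2×1000 + 7×100 + 3×10 + 4 = 2734 (decimal)
Convert the 5th prime (prime index) → 11 (decimal)
Compute 2734 mod 11 = 6
6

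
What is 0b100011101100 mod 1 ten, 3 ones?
Convert 0b100011101100 (binary) → 2048 + 128 + 64 + 32 + 8 + 4 = 2284 (decimal)
Convert 1 ten, 3 ones (place-value notation) → 1×10 + 3 = 13 (decimal)
Compute 2284 mod 13 = 9
9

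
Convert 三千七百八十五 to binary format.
Convert 三千七百八十五 (Chinese numeral) → 3×1000 + 7×100 + 8×10 + 5 = 3785 (decimal)
Convert 3785 (decimal) → 3785 = 2048 + 1024 + 512 + 128 + 64 + 8 + 1 → 0b111011001001 (binary)
0b111011001001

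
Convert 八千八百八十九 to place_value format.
Convert 八千八百八十九 (Chinese numeral) → 8×1000 + 8×100 + 8×10 + 9 = 8889 (decimal)
Convert 8889 (decimal) → 8889 = 8×1000 + 8×100 + 8×10 + 9 → 8 thousands, 8 hundreds, 8 tens, 9 ones (place-value notation)
8 thousands, 8 hundreds, 8 tens, 9 ones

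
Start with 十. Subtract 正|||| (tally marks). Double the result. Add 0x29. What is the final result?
Convert 十 (Chinese numeral) → 1×10 = 10 (decimal)
Start: 10
Convert 正|||| (tally marks) → 5 + 4 = 9 (decimal)
10 - 9 = 1
1 × 2 = 2
Convert 0x29 (hexadecimal) → 2×16 + 9 = 41 (decimal)
2 + 41 = 43
43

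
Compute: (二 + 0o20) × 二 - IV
Convert 二 (Chinese numeral) → 2 (decimal)
Convert 0o20 (octal) → 2×8 = 16 (decimal)
Convert 二 (Chinese numeral) → 2 (decimal)
Convert IV (Roman numeral) → 4 (decimal)
Expression in decimal: (2 + 16) × 2 - 4
Parentheses first: 2 + 16 = 18
Multiply: 18 × 2 = 36
Subtract: 36 - 4 = 32
32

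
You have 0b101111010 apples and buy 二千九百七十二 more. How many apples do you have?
Convert 0b101111010 (binary) → 256 + 64 + 32 + 16 + 8 + 2 = 378 (decimal)
Convert 二千九百七十二 (Chinese numeral) → 2×1000 + 9×100 + 7×10 + 2 = 2972 (decimal)
Compute 378 + 2972 = 3350
3350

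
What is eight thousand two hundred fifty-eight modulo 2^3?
Convert eight thousand two hundred fifty-eight (English words) → 8×1000 + 2×100 + 58 = 8258 (decimal)
Convert 2^3 (power) → 8 (decimal)
Compute 8258 mod 8 = 2
2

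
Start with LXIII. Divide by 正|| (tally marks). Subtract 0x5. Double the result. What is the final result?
Convert LXIII (Roman numeral) → 50 + 10 + 1 + 1 + 1 = 63 (decimal)
Start: 63
Convert 正|| (tally marks) → 5 + 2 = 7 (decimal)
63 ÷ 7 = 9
Convert 0x5 (hexadecimal) → 5 (decimal)
9 - 5 = 4
4 × 2 = 8
8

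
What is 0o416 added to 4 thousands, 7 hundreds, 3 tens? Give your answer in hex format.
Convert 0o416 (octal) → 4×64 + 1×8 + 6 = 270 (decimal)
Convert 4 thousands, 7 hundreds, 3 tens (place-value notation) → 4×1000 + 7×100 + 3×10 = 4730 (decimal)
Compute 270 + 4730 = 5000
Convert 5000 (decimal) → 5000 = 1×4096 + 3×256 + 8×16 + 8 → 0x1388 (hexadecimal)
0x1388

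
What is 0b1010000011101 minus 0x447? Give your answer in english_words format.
Convert 0b1010000011101 (binary) → 4096 + 1024 + 16 + 8 + 4 + 1 = 5149 (decimal)
Convert 0x447 (hexadecimal) → 4×256 + 4×16 + 7 = 1095 (decimal)
Compute 5149 - 1095 = 4054
Convert 4054 (decimal) → 4054 = 4×1000 + 54 → four thousand fifty-four (English words)
four thousand fifty-four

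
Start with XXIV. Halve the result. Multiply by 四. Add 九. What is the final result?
Convert XXIV (Roman numeral) → 10 + 10 + 4 = 24 (decimal)
Start: 24
24 ÷ 2 = 12
Convert 四 (Chinese numeral) → 4 (decimal)
12 × 4 = 48
Convert 九 (Chinese numeral) → 9 (decimal)
48 + 9 = 57
57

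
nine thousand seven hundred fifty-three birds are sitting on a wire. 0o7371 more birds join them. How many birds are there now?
Convert nine thousand seven hundred fifty-three (English words) → 9×1000 + 7×100 + 53 = 9753 (decimal)
Convert 0o7371 (octal) → 7×512 + 3×64 + 7×8 + 1 = 3833 (decimal)
Compute 9753 + 3833 = 13586
13586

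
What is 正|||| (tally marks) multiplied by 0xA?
Convert 正|||| (tally marks) → 5 + 4 = 9 (decimal)
Convert 0xA (hexadecimal) → 10 (decimal)
Compute 9 × 10 = 90
90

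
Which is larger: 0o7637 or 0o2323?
Convert 0o7637 (octal) → 7×512 + 6×64 + 3×8 + 7 = 3999 (decimal)
Convert 0o2323 (octal) → 2×512 + 3×64 + 2×8 + 3 = 1235 (decimal)
Compare 3999 vs 1235: larger = 3999
3999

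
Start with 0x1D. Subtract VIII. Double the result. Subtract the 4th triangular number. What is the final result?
Convert 0x1D (hexadecimal) → 1×16 + 13 = 29 (decimal)
Start: 29
Convert VIII (Roman numeral) → 5 + 1 + 1 + 1 = 8 (decimal)
29 - 8 = 21
21 × 2 = 42
Convert the 4th triangular number (triangular index) → 4×5/2 = 10 (decimal)
42 - 10 = 32
32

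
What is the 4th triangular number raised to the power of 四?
Convert the 4th triangular number (triangular index) → 4×5/2 = 10 (decimal)
Convert 四 (Chinese numeral) → 4 (decimal)
Compute 10 ^ 4 = 10000
10000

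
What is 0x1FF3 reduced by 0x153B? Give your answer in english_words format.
Convert 0x1FF3 (hexadecimal) → 1×4096 + 15×256 + 15×16 + 3 = 8179 (decimal)
Convert 0x153B (hexadecimal) → 1×4096 + 5×256 + 3×16 + 11 = 5435 (decimal)
Compute 8179 - 5435 = 2744
Convert 2744 (decimal) → 2744 = 2×1000 + 7×100 + 44 → two thousand seven hundred forty-four (English words)
two thousand seven hundred forty-four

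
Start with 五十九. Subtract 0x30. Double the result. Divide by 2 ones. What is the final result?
Convert 五十九 (Chinese numeral) → 5×10 + 9 = 59 (decimal)
Start: 59
Convert 0x30 (hexadecimal) → 3×16 = 48 (decimal)
59 - 48 = 11
11 × 2 = 22
Convert 2 ones (place-value notation) → 2 (decimal)
22 ÷ 2 = 11
11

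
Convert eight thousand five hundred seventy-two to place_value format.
Convert eight thousand five hundred seventy-two (English words) → 8×1000 + 5×100 + 72 = 8572 (decimal)
Convert 8572 (decimal) → 8572 = 8×1000 + 5×100 + 7×10 + 2 → 8 thousands, 5 hundreds, 7 tens, 2 ones (place-value notation)
8 thousands, 5 hundreds, 7 tens, 2 ones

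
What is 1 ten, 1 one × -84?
Convert 1 ten, 1 one (place-value notation) → 1×10 + 1 = 11 (decimal)
Compute 11 × -84 = -924
-924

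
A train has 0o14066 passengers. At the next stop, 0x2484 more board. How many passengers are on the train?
Convert 0o14066 (octal) → 1×4096 + 4×512 + 6×8 + 6 = 6198 (decimal)
Convert 0x2484 (hexadecimal) → 2×4096 + 4×256 + 8×16 + 4 = 9348 (decimal)
Compute 6198 + 9348 = 15546
15546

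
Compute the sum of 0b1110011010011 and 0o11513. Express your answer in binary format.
Convert 0b1110011010011 (binary) → 4096 + 2048 + 1024 + 128 + 64 + 16 + 2 + 1 = 7379 (decimal)
Convert 0o11513 (octal) → 1×4096 + 1×512 + 5×64 + 1×8 + 3 = 4939 (decimal)
Compute 7379 + 4939 = 12318
Convert 12318 (decimal) → 12318 = 8192 + 4096 + 16 + 8 + 4 + 2 → 0b11000000011110 (binary)
0b11000000011110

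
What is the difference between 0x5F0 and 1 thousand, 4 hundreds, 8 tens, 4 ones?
Convert 0x5F0 (hexadecimal) → 5×256 + 15×16 = 1520 (decimal)
Convert 1 thousand, 4 hundreds, 8 tens, 4 ones (place-value notation) → 1×1000 + 4×100 + 8×10 + 4 = 1484 (decimal)
Difference: |1520 - 1484| = 36
36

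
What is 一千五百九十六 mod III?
Convert 一千五百九十六 (Chinese numeral) → 1×1000 + 5×100 + 9×10 + 6 = 1596 (decimal)
Convert III (Roman numeral) → 1 + 1 + 1 = 3 (decimal)
Compute 1596 mod 3 = 0
0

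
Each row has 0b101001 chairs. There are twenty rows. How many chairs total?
Convert 0b101001 (binary) → 32 + 8 + 1 = 41 (decimal)
Convert twenty (English words) → 20 (decimal)
Compute 41 × 20 = 820
820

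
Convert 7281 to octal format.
Convert 7281 (decimal) → 7281 = 1×4096 + 6×512 + 1×64 + 6×8 + 1 → 0o16161 (octal)
0o16161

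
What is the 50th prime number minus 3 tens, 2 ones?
The 50th prime number = 229
Convert 3 tens, 2 ones (place-value notation) → 3×10 + 2 = 32 (decimal)
Compute 229 - 32 = 197
197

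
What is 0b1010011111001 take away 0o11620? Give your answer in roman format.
Convert 0b1010011111001 (binary) → 4096 + 1024 + 128 + 64 + 32 + 16 + 8 + 1 = 5369 (decimal)
Convert 0o11620 (octal) → 1×4096 + 1×512 + 6×64 + 2×8 = 5008 (decimal)
Compute 5369 - 5008 = 361
Convert 361 (decimal) → 361 = 100 + 100 + 100 + 50 + 10 + 1 → CCCLXI (Roman numeral)
CCCLXI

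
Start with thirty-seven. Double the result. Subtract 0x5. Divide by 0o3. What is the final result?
Convert thirty-seven (English words) → 37 (decimal)
Start: 37
37 × 2 = 74
Convert 0x5 (hexadecimal) → 5 (decimal)
74 - 5 = 69
Convert 0o3 (octal) → 3 (decimal)
69 ÷ 3 = 23
23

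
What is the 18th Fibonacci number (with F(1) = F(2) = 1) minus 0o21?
The 18th Fibonacci number (with F(1) = F(2) = 1) = 2584
Convert 0o21 (octal) → 2×8 + 1 = 17 (decimal)
Compute 2584 - 17 = 2567
2567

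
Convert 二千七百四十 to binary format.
Convert 二千七百四十 (Chinese numeral) → 2×1000 + 7×100 + 4×10 = 2740 (decimal)
Convert 2740 (decimal) → 2740 = 2048 + 512 + 128 + 32 + 16 + 4 → 0b101010110100 (binary)
0b101010110100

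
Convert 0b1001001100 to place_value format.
Convert 0b1001001100 (binary) → 512 + 64 + 8 + 4 = 588 (decimal)
Convert 588 (decimal) → 588 = 5×100 + 8×10 + 8 → 5 hundreds, 8 tens, 8 ones (place-value notation)
5 hundreds, 8 tens, 8 ones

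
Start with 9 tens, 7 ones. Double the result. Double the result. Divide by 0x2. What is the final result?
Convert 9 tens, 7 ones (place-value notation) → 9×10 + 7 = 97 (decimal)
Start: 97
97 × 2 = 194
194 × 2 = 388
Convert 0x2 (hexadecimal) → 2 (decimal)
388 ÷ 2 = 194
194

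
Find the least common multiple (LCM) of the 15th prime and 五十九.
Convert the 15th prime (prime index) → 47 (decimal)
Convert 五十九 (Chinese numeral) → 5×10 + 9 = 59 (decimal)
Compute lcm(47, 59) = 2773
2773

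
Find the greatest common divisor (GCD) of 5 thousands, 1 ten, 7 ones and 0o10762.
Convert 5 thousands, 1 ten, 7 ones (place-value notation) → 5×1000 + 1×10 + 7 = 5017 (decimal)
Convert 0o10762 (octal) → 1×4096 + 7×64 + 6×8 + 2 = 4594 (decimal)
Compute gcd(5017, 4594) = 1
1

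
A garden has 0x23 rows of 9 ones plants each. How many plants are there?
Convert 9 ones (place-value notation) → 9 (decimal)
Convert 0x23 (hexadecimal) → 2×16 + 3 = 35 (decimal)
Compute 9 × 35 = 315
315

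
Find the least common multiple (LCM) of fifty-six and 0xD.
Convert fifty-six (English words) → 56 (decimal)
Convert 0xD (hexadecimal) → 13 (decimal)
Compute lcm(56, 13) = 728
728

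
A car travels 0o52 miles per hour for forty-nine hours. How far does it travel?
Convert 0o52 (octal) → 5×8 + 2 = 42 (decimal)
Convert forty-nine (English words) → 49 (decimal)
Compute 42 × 49 = 2058
2058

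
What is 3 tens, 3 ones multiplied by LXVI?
Convert 3 tens, 3 ones (place-value notation) → 3×10 + 3 = 33 (decimal)
Convert LXVI (Roman numeral) → 50 + 10 + 5 + 1 = 66 (decimal)
Compute 33 × 66 = 2178
2178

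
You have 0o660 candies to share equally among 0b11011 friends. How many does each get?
Convert 0o660 (octal) → 6×64 + 6×8 = 432 (decimal)
Convert 0b11011 (binary) → 16 + 8 + 2 + 1 = 27 (decimal)
Compute 432 ÷ 27 = 16
16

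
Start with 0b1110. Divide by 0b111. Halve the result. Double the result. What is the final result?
Convert 0b1110 (binary) → 8 + 4 + 2 = 14 (decimal)
Start: 14
Convert 0b111 (binary) → 4 + 2 + 1 = 7 (decimal)
14 ÷ 7 = 2
2 ÷ 2 = 1
1 × 2 = 2
2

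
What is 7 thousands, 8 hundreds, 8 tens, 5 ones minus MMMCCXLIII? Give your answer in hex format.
Convert 7 thousands, 8 hundreds, 8 tens, 5 ones (place-value notation) → 7×1000 + 8×100 + 8×10 + 5 = 7885 (decimal)
Convert MMMCCXLIII (Roman numeral) → 1000 + 1000 + 1000 + 100 + 100 + 40 + 1 + 1 + 1 = 3243 (decimal)
Compute 7885 - 3243 = 4642
Convert 4642 (decimal) → 4642 = 1×4096 + 2×256 + 2×16 + 2 → 0x1222 (hexadecimal)
0x1222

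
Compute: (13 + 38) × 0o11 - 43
Convert 0o11 (octal) → 1×8 + 1 = 9 (decimal)
Expression in decimal: (13 + 38) × 9 - 43
Parentheses first: 13 + 38 = 51
Multiply: 51 × 9 = 459
Subtract: 459 - 43 = 416
416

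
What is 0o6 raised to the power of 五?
Convert 0o6 (octal) → 6 (decimal)
Convert 五 (Chinese numeral) → 5 (decimal)
Compute 6 ^ 5 = 7776
7776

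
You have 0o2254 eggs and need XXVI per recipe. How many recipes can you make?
Convert 0o2254 (octal) → 2×512 + 2×64 + 5×8 + 4 = 1196 (decimal)
Convert XXVI (Roman numeral) → 10 + 10 + 5 + 1 = 26 (decimal)
Compute 1196 ÷ 26 = 46
46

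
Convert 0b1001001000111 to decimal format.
Convert 0b1001001000111 (binary) → 4096 + 512 + 64 + 4 + 2 + 1 = 4679 (decimal)
4679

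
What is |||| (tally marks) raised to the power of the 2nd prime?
Convert |||| (tally marks) → 4 (decimal)
Convert the 2nd prime (prime index) → 3 (decimal)
Compute 4 ^ 3 = 64
64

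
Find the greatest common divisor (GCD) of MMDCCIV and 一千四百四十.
Convert MMDCCIV (Roman numeral) → 1000 + 1000 + 500 + 100 + 100 + 4 = 2704 (decimal)
Convert 一千四百四十 (Chinese numeral) → 1×1000 + 4×100 + 4×10 = 1440 (decimal)
Compute gcd(2704, 1440) = 16
16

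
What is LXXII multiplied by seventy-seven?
Convert LXXII (Roman numeral) → 50 + 10 + 10 + 1 + 1 = 72 (decimal)
Convert seventy-seven (English words) → 77 (decimal)
Compute 72 × 77 = 5544
5544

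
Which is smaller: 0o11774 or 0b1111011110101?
Convert 0o11774 (octal) → 1×4096 + 1×512 + 7×64 + 7×8 + 4 = 5116 (decimal)
Convert 0b1111011110101 (binary) → 4096 + 2048 + 1024 + 512 + 128 + 64 + 32 + 16 + 4 + 1 = 7925 (decimal)
Compare 5116 vs 7925: smaller = 5116
5116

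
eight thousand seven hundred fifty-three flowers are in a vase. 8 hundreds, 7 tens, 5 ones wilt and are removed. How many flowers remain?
Convert eight thousand seven hundred fifty-three (English words) → 8×1000 + 7×100 + 53 = 8753 (decimal)
Convert 8 hundreds, 7 tens, 5 ones (place-value notation) → 8×100 + 7×10 + 5 = 875 (decimal)
Compute 8753 - 875 = 7878
7878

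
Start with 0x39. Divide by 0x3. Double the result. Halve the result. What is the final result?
Convert 0x39 (hexadecimal) → 3×16 + 9 = 57 (decimal)
Start: 57
Convert 0x3 (hexadecimal) → 3 (decimal)
57 ÷ 3 = 19
19 × 2 = 38
38 ÷ 2 = 19
19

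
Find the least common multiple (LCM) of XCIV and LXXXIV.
Convert XCIV (Roman numeral) → 90 + 4 = 94 (decimal)
Convert LXXXIV (Roman numeral) → 50 + 10 + 10 + 10 + 4 = 84 (decimal)
Compute lcm(94, 84) = 3948
3948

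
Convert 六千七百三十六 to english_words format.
Convert 六千七百三十六 (Chinese numeral) → 6×1000 + 7×100 + 3×10 + 6 = 6736 (decimal)
Convert 6736 (decimal) → 6736 = 6×1000 + 7×100 + 36 → six thousand seven hundred thirty-six (English words)
six thousand seven hundred thirty-six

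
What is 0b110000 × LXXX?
Convert 0b110000 (binary) → 32 + 16 = 48 (decimal)
Convert LXXX (Roman numeral) → 50 + 10 + 10 + 10 = 80 (decimal)
Compute 48 × 80 = 3840
3840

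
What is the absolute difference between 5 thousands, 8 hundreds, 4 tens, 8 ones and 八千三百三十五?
Convert 5 thousands, 8 hundreds, 4 tens, 8 ones (place-value notation) → 5×1000 + 8×100 + 4×10 + 8 = 5848 (decimal)
Convert 八千三百三十五 (Chinese numeral) → 8×1000 + 3×100 + 3×10 + 5 = 8335 (decimal)
Compute |5848 - 8335| = 2487
2487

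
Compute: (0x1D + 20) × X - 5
Convert 0x1D (hexadecimal) → 1×16 + 13 = 29 (decimal)
Convert X (Roman numeral) → 10 (decimal)
Expression in decimal: (29 + 20) × 10 - 5
Parentheses first: 29 + 20 = 49
Multiply: 49 × 10 = 490
Subtract: 490 - 5 = 485
485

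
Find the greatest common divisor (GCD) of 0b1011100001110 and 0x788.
Convert 0b1011100001110 (binary) → 4096 + 1024 + 512 + 256 + 8 + 4 + 2 = 5902 (decimal)
Convert 0x788 (hexadecimal) → 7×256 + 8×16 + 8 = 1928 (decimal)
Compute gcd(5902, 1928) = 2
2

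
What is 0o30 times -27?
Convert 0o30 (octal) → 3×8 = 24 (decimal)
Compute 24 × -27 = -648
-648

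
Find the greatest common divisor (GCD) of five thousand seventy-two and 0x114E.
Convert five thousand seventy-two (English words) → 5×1000 + 72 = 5072 (decimal)
Convert 0x114E (hexadecimal) → 1×4096 + 1×256 + 4×16 + 14 = 4430 (decimal)
Compute gcd(5072, 4430) = 2
2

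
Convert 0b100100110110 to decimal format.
Convert 0b100100110110 (binary) → 2048 + 256 + 32 + 16 + 4 + 2 = 2358 (decimal)
2358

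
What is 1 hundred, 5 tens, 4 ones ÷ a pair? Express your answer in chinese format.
Convert 1 hundred, 5 tens, 4 ones (place-value notation) → 1×100 + 5×10 + 4 = 154 (decimal)
Convert a pair (colloquial) → 2 (decimal)
Compute 154 ÷ 2 = 77
Convert 77 (decimal) → 77 = 7×10 + 7 → 七十七 (Chinese numeral)
七十七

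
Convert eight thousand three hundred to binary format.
Convert eight thousand three hundred (English words) → 8×1000 + 3×100 = 8300 (decimal)
Convert 8300 (decimal) → 8300 = 8192 + 64 + 32 + 8 + 4 → 0b10000001101100 (binary)
0b10000001101100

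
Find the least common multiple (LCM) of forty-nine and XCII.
Convert forty-nine (English words) → 49 (decimal)
Convert XCII (Roman numeral) → 90 + 1 + 1 = 92 (decimal)
Compute lcm(49, 92) = 4508
4508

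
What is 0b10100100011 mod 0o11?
Convert 0b10100100011 (binary) → 1024 + 256 + 32 + 2 + 1 = 1315 (decimal)
Convert 0o11 (octal) → 1×8 + 1 = 9 (decimal)
Compute 1315 mod 9 = 1
1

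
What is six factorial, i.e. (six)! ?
Convert six (English words) → 6 (decimal)
Compute 6! = 720
720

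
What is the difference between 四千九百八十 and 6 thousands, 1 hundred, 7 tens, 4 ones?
Convert 四千九百八十 (Chinese numeral) → 4×1000 + 9×100 + 8×10 = 4980 (decimal)
Convert 6 thousands, 1 hundred, 7 tens, 4 ones (place-value notation) → 6×1000 + 1×100 + 7×10 + 4 = 6174 (decimal)
Difference: |4980 - 6174| = 1194
1194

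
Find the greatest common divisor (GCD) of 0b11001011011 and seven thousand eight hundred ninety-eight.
Convert 0b11001011011 (binary) → 1024 + 512 + 64 + 16 + 8 + 2 + 1 = 1627 (decimal)
Convert seven thousand eight hundred ninety-eight (English words) → 7×1000 + 8×100 + 98 = 7898 (decimal)
Compute gcd(1627, 7898) = 1
1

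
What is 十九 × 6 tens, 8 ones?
Convert 十九 (Chinese numeral) → 1×10 + 9 = 19 (decimal)
Convert 6 tens, 8 ones (place-value notation) → 6×10 + 8 = 68 (decimal)
Compute 19 × 68 = 1292
1292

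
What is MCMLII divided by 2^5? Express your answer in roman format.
Convert MCMLII (Roman numeral) → 1000 + 900 + 50 + 1 + 1 = 1952 (decimal)
Convert 2^5 (power) → 32 (decimal)
Compute 1952 ÷ 32 = 61
Convert 61 (decimal) → 61 = 50 + 10 + 1 → LXI (Roman numeral)
LXI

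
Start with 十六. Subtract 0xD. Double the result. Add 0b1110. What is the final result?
Convert 十六 (Chinese numeral) → 1×10 + 6 = 16 (decimal)
Start: 16
Convert 0xD (hexadecimal) → 13 (decimal)
16 - 13 = 3
3 × 2 = 6
Convert 0b1110 (binary) → 8 + 4 + 2 = 14 (decimal)
6 + 14 = 20
20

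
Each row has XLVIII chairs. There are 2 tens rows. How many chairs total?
Convert XLVIII (Roman numeral) → 40 + 5 + 1 + 1 + 1 = 48 (decimal)
Convert 2 tens (place-value notation) → 2×10 = 20 (decimal)
Compute 48 × 20 = 960
960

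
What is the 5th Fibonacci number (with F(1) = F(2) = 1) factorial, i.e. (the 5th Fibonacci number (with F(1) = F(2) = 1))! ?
Convert the 5th Fibonacci number (with F(1) = F(2) = 1) (Fibonacci index) → 1, 1, 2, 3, 5 → 5 (decimal)
Compute 5! = 120
120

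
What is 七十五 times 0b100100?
Convert 七十五 (Chinese numeral) → 7×10 + 5 = 75 (decimal)
Convert 0b100100 (binary) → 32 + 4 = 36 (decimal)
Compute 75 × 36 = 2700
2700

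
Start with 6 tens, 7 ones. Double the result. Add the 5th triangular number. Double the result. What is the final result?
Convert 6 tens, 7 ones (place-value notation) → 6×10 + 7 = 67 (decimal)
Start: 67
67 × 2 = 134
Convert the 5th triangular number (triangular index) → 5×6/2 = 15 (decimal)
134 + 15 = 149
149 × 2 = 298
298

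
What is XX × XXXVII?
Convert XX (Roman numeral) → 10 + 10 = 20 (decimal)
Convert XXXVII (Roman numeral) → 10 + 10 + 10 + 5 + 1 + 1 = 37 (decimal)
Compute 20 × 37 = 740
740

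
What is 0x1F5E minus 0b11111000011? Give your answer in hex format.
Convert 0x1F5E (hexadecimal) → 1×4096 + 15×256 + 5×16 + 14 = 8030 (decimal)
Convert 0b11111000011 (binary) → 1024 + 512 + 256 + 128 + 64 + 2 + 1 = 1987 (decimal)
Compute 8030 - 1987 = 6043
Convert 6043 (decimal) → 6043 = 1×4096 + 7×256 + 9×16 + 11 → 0x179B (hexadecimal)
0x179B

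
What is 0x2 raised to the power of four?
Convert 0x2 (hexadecimal) → 2 (decimal)
Convert four (English words) → 4 (decimal)
Compute 2 ^ 4 = 16
16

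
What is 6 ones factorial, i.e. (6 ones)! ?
Convert 6 ones (place-value notation) → 6 (decimal)
Compute 6! = 720
720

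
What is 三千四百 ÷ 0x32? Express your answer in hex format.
Convert 三千四百 (Chinese numeral) → 3×1000 + 4×100 = 3400 (decimal)
Convert 0x32 (hexadecimal) → 3×16 + 2 = 50 (decimal)
Compute 3400 ÷ 50 = 68
Convert 68 (decimal) → 68 = 4×16 + 4 → 0x44 (hexadecimal)
0x44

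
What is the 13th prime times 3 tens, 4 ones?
Convert the 13th prime (prime index) → 41 (decimal)
Convert 3 tens, 4 ones (place-value notation) → 3×10 + 4 = 34 (decimal)
Compute 41 × 34 = 1394
1394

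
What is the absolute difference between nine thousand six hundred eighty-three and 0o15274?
Convert nine thousand six hundred eighty-three (English words) → 9×1000 + 6×100 + 83 = 9683 (decimal)
Convert 0o15274 (octal) → 1×4096 + 5×512 + 2×64 + 7×8 + 4 = 6844 (decimal)
Compute |9683 - 6844| = 2839
2839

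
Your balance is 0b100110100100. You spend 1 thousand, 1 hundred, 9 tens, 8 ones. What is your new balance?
Convert 0b100110100100 (binary) → 2048 + 256 + 128 + 32 + 4 = 2468 (decimal)
Convert 1 thousand, 1 hundred, 9 tens, 8 ones (place-value notation) → 1×1000 + 1×100 + 9×10 + 8 = 1198 (decimal)
Compute 2468 - 1198 = 1270
1270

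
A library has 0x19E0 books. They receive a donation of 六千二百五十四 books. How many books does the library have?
Convert 0x19E0 (hexadecimal) → 1×4096 + 9×256 + 14×16 = 6624 (decimal)
Convert 六千二百五十四 (Chinese numeral) → 6×1000 + 2×100 + 5×10 + 4 = 6254 (decimal)
Compute 6624 + 6254 = 12878
12878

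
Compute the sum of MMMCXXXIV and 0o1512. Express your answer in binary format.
Convert MMMCXXXIV (Roman numeral) → 1000 + 1000 + 1000 + 100 + 10 + 10 + 10 + 4 = 3134 (decimal)
Convert 0o1512 (octal) → 1×512 + 5×64 + 1×8 + 2 = 842 (decimal)
Compute 3134 + 842 = 3976
Convert 3976 (decimal) → 3976 = 2048 + 1024 + 512 + 256 + 128 + 8 → 0b111110001000 (binary)
0b111110001000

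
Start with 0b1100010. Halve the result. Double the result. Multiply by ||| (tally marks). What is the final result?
Convert 0b1100010 (binary) → 64 + 32 + 2 = 98 (decimal)
Start: 98
98 ÷ 2 = 49
49 × 2 = 98
Convert ||| (tally marks) → 3 (decimal)
98 × 3 = 294
294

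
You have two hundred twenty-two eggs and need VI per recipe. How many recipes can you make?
Convert two hundred twenty-two (English words) → 2×100 + 22 = 222 (decimal)
Convert VI (Roman numeral) → 5 + 1 = 6 (decimal)
Compute 222 ÷ 6 = 37
37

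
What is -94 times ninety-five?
Convert ninety-five (English words) → 95 (decimal)
Compute -94 × 95 = -8930
-8930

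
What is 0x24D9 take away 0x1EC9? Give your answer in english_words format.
Convert 0x24D9 (hexadecimal) → 2×4096 + 4×256 + 13×16 + 9 = 9433 (decimal)
Convert 0x1EC9 (hexadecimal) → 1×4096 + 14×256 + 12×16 + 9 = 7881 (decimal)
Compute 9433 - 7881 = 1552
Convert 1552 (decimal) → 1552 = 1×1000 + 5×100 + 52 → one thousand five hundred fifty-two (English words)
one thousand five hundred fifty-two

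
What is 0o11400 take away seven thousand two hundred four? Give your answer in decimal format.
Convert 0o11400 (octal) → 1×4096 + 1×512 + 4×64 = 4864 (decimal)
Convert seven thousand two hundred four (English words) → 7×1000 + 2×100 + 4 = 7204 (decimal)
Compute 4864 - 7204 = -2340
-2340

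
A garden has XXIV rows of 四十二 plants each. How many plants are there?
Convert 四十二 (Chinese numeral) → 4×10 + 2 = 42 (decimal)
Convert XXIV (Roman numeral) → 10 + 10 + 4 = 24 (decimal)
Compute 42 × 24 = 1008
1008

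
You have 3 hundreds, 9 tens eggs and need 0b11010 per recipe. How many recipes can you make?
Convert 3 hundreds, 9 tens (place-value notation) → 3×100 + 9×10 = 390 (decimal)
Convert 0b11010 (binary) → 16 + 8 + 2 = 26 (decimal)
Compute 390 ÷ 26 = 15
15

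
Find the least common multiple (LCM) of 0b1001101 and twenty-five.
Convert 0b1001101 (binary) → 64 + 8 + 4 + 1 = 77 (decimal)
Convert twenty-five (English words) → 25 (decimal)
Compute lcm(77, 25) = 1925
1925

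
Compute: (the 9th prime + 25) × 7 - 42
Convert the 9th prime (prime index) → 23 (decimal)
Expression in decimal: (23 + 25) × 7 - 42
Parentheses first: 23 + 25 = 48
Multiply: 48 × 7 = 336
Subtract: 336 - 42 = 294
294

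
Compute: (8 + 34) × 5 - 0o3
Convert 0o3 (octal) → 3 (decimal)
Expression in decimal: (8 + 34) × 5 - 3
Parentheses first: 8 + 34 = 42
Multiply: 42 × 5 = 210
Subtract: 210 - 3 = 207
207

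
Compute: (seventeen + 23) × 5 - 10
Convert seventeen (English words) → 17 (decimal)
Expression in decimal: (17 + 23) × 5 - 10
Parentheses first: 17 + 23 = 40
Multiply: 40 × 5 = 200
Subtract: 200 - 10 = 190
190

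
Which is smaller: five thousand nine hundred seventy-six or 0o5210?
Convert five thousand nine hundred seventy-six (English words) → 5×1000 + 9×100 + 76 = 5976 (decimal)
Convert 0o5210 (octal) → 5×512 + 2×64 + 1×8 = 2696 (decimal)
Compare 5976 vs 2696: smaller = 2696
2696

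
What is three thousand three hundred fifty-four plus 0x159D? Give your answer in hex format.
Convert three thousand three hundred fifty-four (English words) → 3×1000 + 3×100 + 54 = 3354 (decimal)
Convert 0x159D (hexadecimal) → 1×4096 + 5×256 + 9×16 + 13 = 5533 (decimal)
Compute 3354 + 5533 = 8887
Convert 8887 (decimal) → 8887 = 2×4096 + 2×256 + 11×16 + 7 → 0x22B7 (hexadecimal)
0x22B7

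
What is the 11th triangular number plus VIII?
The 11th triangular number = 11×12/2 = 66
Convert VIII (Roman numeral) → 5 + 1 + 1 + 1 = 8 (decimal)
Compute 66 + 8 = 74
74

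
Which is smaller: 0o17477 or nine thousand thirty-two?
Convert 0o17477 (octal) → 1×4096 + 7×512 + 4×64 + 7×8 + 7 = 7999 (decimal)
Convert nine thousand thirty-two (English words) → 9×1000 + 32 = 9032 (decimal)
Compare 7999 vs 9032: smaller = 7999
7999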